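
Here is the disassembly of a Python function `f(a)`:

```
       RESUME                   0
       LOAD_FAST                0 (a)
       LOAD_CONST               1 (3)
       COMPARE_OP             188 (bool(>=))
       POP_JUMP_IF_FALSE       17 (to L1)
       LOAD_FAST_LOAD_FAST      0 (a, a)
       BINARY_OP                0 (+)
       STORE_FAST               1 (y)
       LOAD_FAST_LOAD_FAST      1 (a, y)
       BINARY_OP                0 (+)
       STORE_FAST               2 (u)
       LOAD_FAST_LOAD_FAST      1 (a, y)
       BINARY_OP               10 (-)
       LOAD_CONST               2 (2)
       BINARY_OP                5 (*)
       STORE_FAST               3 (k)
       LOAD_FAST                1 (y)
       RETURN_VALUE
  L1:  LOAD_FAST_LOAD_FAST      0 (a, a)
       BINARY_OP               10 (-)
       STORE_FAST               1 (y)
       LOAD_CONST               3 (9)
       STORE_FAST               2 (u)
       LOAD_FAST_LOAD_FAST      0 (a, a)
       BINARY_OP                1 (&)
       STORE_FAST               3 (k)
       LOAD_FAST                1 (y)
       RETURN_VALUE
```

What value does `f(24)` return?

LOAD_FAST a → push 24. Stack: [24]
LOAD_CONST → push 3. Stack: [24, 3]
COMPARE_OP bool(>=) → 24 vs 3 = True. Stack: [True]
POP_JUMP_IF_FALSE → pop True; no jump. Stack: []
LOAD_FAST_LOAD_FAST a,a → push 24,24. Stack: [24, 24]
BINARY_OP + → 24 + 24 = 48. Stack: [48]
STORE_FAST y → y=48. Stack: []
LOAD_FAST_LOAD_FAST a,y → push 24,48. Stack: [24, 48]
BINARY_OP + → 24 + 48 = 72. Stack: [72]
STORE_FAST u → u=72. Stack: []
LOAD_FAST_LOAD_FAST a,y → push 24,48. Stack: [24, 48]
BINARY_OP - → 24 - 48 = -24. Stack: [-24]
LOAD_CONST → push 2. Stack: [-24, 2]
BINARY_OP * → -24 * 2 = -48. Stack: [-48]
STORE_FAST k → k=-48. Stack: []
LOAD_FAST y → push 48. Stack: [48]
RETURN_VALUE → return 48.

48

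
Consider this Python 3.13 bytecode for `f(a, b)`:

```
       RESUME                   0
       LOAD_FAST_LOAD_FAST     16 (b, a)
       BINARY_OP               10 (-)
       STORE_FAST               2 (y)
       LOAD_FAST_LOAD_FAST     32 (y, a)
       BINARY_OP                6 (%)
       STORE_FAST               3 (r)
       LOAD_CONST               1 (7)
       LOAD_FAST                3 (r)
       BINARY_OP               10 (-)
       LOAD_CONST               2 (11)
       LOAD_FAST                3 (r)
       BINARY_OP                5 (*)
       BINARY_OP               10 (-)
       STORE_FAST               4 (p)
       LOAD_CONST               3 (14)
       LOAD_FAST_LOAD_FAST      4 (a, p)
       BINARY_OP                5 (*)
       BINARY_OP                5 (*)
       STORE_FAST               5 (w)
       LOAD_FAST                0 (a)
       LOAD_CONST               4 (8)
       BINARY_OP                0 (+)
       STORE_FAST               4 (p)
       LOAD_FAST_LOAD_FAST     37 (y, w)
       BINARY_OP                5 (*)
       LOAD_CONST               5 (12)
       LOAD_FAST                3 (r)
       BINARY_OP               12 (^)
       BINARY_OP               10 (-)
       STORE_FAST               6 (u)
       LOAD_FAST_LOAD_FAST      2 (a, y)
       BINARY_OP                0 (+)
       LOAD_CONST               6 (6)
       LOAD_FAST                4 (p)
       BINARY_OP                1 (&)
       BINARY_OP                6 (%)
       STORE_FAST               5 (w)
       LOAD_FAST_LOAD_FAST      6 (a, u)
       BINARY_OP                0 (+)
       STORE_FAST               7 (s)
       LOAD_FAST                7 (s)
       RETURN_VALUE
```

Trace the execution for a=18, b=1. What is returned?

LOAD_FAST_LOAD_FAST b,a → push 1,18. Stack: [1, 18]
BINARY_OP - → 1 - 18 = -17. Stack: [-17]
STORE_FAST y → y=-17. Stack: []
LOAD_FAST_LOAD_FAST y,a → push -17,18. Stack: [-17, 18]
BINARY_OP % → -17 % 18 = 1. Stack: [1]
STORE_FAST r → r=1. Stack: []
LOAD_CONST → push 7. Stack: [7]
LOAD_FAST r → push 1. Stack: [7, 1]
BINARY_OP - → 7 - 1 = 6. Stack: [6]
LOAD_CONST → push 11. Stack: [6, 11]
LOAD_FAST r → push 1. Stack: [6, 11, 1]
BINARY_OP * → 11 * 1 = 11. Stack: [6, 11]
BINARY_OP - → 6 - 11 = -5. Stack: [-5]
STORE_FAST p → p=-5. Stack: []
LOAD_CONST → push 14. Stack: [14]
LOAD_FAST_LOAD_FAST a,p → push 18,-5. Stack: [14, 18, -5]
BINARY_OP * → 18 * -5 = -90. Stack: [14, -90]
BINARY_OP * → 14 * -90 = -1260. Stack: [-1260]
STORE_FAST w → w=-1260. Stack: []
LOAD_FAST a → push 18. Stack: [18]
LOAD_CONST → push 8. Stack: [18, 8]
BINARY_OP + → 18 + 8 = 26. Stack: [26]
STORE_FAST p → p=26. Stack: []
LOAD_FAST_LOAD_FAST y,w → push -17,-1260. Stack: [-17, -1260]
BINARY_OP * → -17 * -1260 = 21420. Stack: [21420]
LOAD_CONST → push 12. Stack: [21420, 12]
LOAD_FAST r → push 1. Stack: [21420, 12, 1]
BINARY_OP ^ → 12 ^ 1 = 13. Stack: [21420, 13]
BINARY_OP - → 21420 - 13 = 21407. Stack: [21407]
STORE_FAST u → u=21407. Stack: []
LOAD_FAST_LOAD_FAST a,y → push 18,-17. Stack: [18, -17]
BINARY_OP + → 18 + -17 = 1. Stack: [1]
LOAD_CONST → push 6. Stack: [1, 6]
LOAD_FAST p → push 26. Stack: [1, 6, 26]
BINARY_OP & → 6 & 26 = 2. Stack: [1, 2]
BINARY_OP % → 1 % 2 = 1. Stack: [1]
STORE_FAST w → w=1. Stack: []
LOAD_FAST_LOAD_FAST a,u → push 18,21407. Stack: [18, 21407]
BINARY_OP + → 18 + 21407 = 21425. Stack: [21425]
STORE_FAST s → s=21425. Stack: []
LOAD_FAST s → push 21425. Stack: [21425]
RETURN_VALUE → return 21425.

21425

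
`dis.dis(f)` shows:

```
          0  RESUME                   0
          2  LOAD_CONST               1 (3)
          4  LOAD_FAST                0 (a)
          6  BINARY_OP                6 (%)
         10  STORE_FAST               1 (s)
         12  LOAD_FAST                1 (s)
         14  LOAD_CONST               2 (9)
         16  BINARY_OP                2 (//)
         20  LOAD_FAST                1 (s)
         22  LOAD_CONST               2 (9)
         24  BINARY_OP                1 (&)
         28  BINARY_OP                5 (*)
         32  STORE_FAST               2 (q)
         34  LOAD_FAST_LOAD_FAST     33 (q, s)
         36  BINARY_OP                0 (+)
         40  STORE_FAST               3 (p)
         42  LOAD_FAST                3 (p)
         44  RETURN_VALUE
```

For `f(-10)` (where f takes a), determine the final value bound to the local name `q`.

-9

LOAD_CONST → push 3. Stack: [3]
LOAD_FAST a → push -10. Stack: [3, -10]
BINARY_OP % → 3 % -10 = -7. Stack: [-7]
STORE_FAST s → s=-7. Stack: []
LOAD_FAST s → push -7. Stack: [-7]
LOAD_CONST → push 9. Stack: [-7, 9]
BINARY_OP // → -7 // 9 = -1. Stack: [-1]
LOAD_FAST s → push -7. Stack: [-1, -7]
LOAD_CONST → push 9. Stack: [-1, -7, 9]
BINARY_OP & → -7 & 9 = 9. Stack: [-1, 9]
BINARY_OP * → -1 * 9 = -9. Stack: [-9]
STORE_FAST q → q=-9. Stack: []
LOAD_FAST_LOAD_FAST q,s → push -9,-7. Stack: [-9, -7]
BINARY_OP + → -9 + -7 = -16. Stack: [-16]
STORE_FAST p → p=-16. Stack: []
LOAD_FAST p → push -16. Stack: [-16]
RETURN_VALUE → return -16.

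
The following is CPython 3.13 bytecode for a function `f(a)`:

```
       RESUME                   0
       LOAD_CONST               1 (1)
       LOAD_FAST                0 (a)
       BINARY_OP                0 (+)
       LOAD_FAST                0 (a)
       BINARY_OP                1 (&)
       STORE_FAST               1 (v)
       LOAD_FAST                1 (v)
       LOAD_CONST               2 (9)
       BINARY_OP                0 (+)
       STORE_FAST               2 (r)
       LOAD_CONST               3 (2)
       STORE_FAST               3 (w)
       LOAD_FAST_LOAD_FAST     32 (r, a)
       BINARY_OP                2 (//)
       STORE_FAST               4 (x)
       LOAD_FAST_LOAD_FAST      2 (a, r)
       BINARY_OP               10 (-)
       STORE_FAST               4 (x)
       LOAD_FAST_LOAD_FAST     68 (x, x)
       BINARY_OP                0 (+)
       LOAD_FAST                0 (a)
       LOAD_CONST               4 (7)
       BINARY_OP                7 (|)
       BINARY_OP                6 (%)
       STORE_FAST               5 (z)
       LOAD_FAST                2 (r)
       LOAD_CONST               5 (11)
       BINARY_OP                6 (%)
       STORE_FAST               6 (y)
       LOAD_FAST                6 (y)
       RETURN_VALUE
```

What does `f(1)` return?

9

LOAD_CONST → push 1. Stack: [1]
LOAD_FAST a → push 1. Stack: [1, 1]
BINARY_OP + → 1 + 1 = 2. Stack: [2]
LOAD_FAST a → push 1. Stack: [2, 1]
BINARY_OP & → 2 & 1 = 0. Stack: [0]
STORE_FAST v → v=0. Stack: []
LOAD_FAST v → push 0. Stack: [0]
LOAD_CONST → push 9. Stack: [0, 9]
BINARY_OP + → 0 + 9 = 9. Stack: [9]
STORE_FAST r → r=9. Stack: []
LOAD_CONST → push 2. Stack: [2]
STORE_FAST w → w=2. Stack: []
LOAD_FAST_LOAD_FAST r,a → push 9,1. Stack: [9, 1]
BINARY_OP // → 9 // 1 = 9. Stack: [9]
STORE_FAST x → x=9. Stack: []
LOAD_FAST_LOAD_FAST a,r → push 1,9. Stack: [1, 9]
BINARY_OP - → 1 - 9 = -8. Stack: [-8]
STORE_FAST x → x=-8. Stack: []
LOAD_FAST_LOAD_FAST x,x → push -8,-8. Stack: [-8, -8]
BINARY_OP + → -8 + -8 = -16. Stack: [-16]
LOAD_FAST a → push 1. Stack: [-16, 1]
LOAD_CONST → push 7. Stack: [-16, 1, 7]
BINARY_OP | → 1 | 7 = 7. Stack: [-16, 7]
BINARY_OP % → -16 % 7 = 5. Stack: [5]
STORE_FAST z → z=5. Stack: []
LOAD_FAST r → push 9. Stack: [9]
LOAD_CONST → push 11. Stack: [9, 11]
BINARY_OP % → 9 % 11 = 9. Stack: [9]
STORE_FAST y → y=9. Stack: []
LOAD_FAST y → push 9. Stack: [9]
RETURN_VALUE → return 9.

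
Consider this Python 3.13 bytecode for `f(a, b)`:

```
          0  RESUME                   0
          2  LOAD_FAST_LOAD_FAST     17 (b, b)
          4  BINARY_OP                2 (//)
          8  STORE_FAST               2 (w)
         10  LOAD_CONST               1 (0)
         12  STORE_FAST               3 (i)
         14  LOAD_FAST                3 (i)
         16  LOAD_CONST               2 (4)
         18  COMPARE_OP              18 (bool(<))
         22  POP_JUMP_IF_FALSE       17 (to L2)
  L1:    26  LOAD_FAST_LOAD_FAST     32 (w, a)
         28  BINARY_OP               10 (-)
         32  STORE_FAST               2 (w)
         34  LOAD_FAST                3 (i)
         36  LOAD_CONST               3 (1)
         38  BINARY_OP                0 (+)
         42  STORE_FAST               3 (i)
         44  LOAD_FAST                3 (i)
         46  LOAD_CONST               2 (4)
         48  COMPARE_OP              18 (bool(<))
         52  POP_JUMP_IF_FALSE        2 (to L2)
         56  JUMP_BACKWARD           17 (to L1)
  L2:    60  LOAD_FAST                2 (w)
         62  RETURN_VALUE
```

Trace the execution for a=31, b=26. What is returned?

-123

LOAD_FAST_LOAD_FAST b,b → push 26,26. Stack: [26, 26]
BINARY_OP // → 26 // 26 = 1. Stack: [1]
STORE_FAST w → w=1. Stack: []
LOAD_CONST → push 0. Stack: [0]
STORE_FAST i → i=0. Stack: []
LOAD_FAST i → push 0. Stack: [0]
LOAD_CONST → push 4. Stack: [0, 4]
COMPARE_OP bool(<) → 0 vs 4 = True. Stack: [True]
POP_JUMP_IF_FALSE → pop True; no jump. Stack: []
LOAD_FAST_LOAD_FAST w,a → push 1,31. Stack: [1, 31]
BINARY_OP - → 1 - 31 = -30. Stack: [-30]
STORE_FAST w → w=-30. Stack: []
LOAD_FAST i → push 0. Stack: [0]
LOAD_CONST → push 1. Stack: [0, 1]
BINARY_OP + → 0 + 1 = 1. Stack: [1]
STORE_FAST i → i=1. Stack: []
LOAD_FAST i → push 1. Stack: [1]
LOAD_CONST → push 4. Stack: [1, 4]
COMPARE_OP bool(<) → 1 vs 4 = True. Stack: [True]
POP_JUMP_IF_FALSE → pop True; no jump. Stack: []
LOAD_FAST_LOAD_FAST w,a → push -30,31. Stack: [-30, 31]
BINARY_OP - → -30 - 31 = -61. Stack: [-61]
STORE_FAST w → w=-61. Stack: []
LOAD_FAST i → push 1. Stack: [1]
LOAD_CONST → push 1. Stack: [1, 1]
BINARY_OP + → 1 + 1 = 2. Stack: [2]
STORE_FAST i → i=2. Stack: []
LOAD_FAST i → push 2. Stack: [2]
LOAD_CONST → push 4. Stack: [2, 4]
COMPARE_OP bool(<) → 2 vs 4 = True. Stack: [True]
POP_JUMP_IF_FALSE → pop True; no jump. Stack: []
LOAD_FAST_LOAD_FAST w,a → push -61,31. Stack: [-61, 31]
BINARY_OP - → -61 - 31 = -92. Stack: [-92]
STORE_FAST w → w=-92. Stack: []
LOAD_FAST i → push 2. Stack: [2]
LOAD_CONST → push 1. Stack: [2, 1]
BINARY_OP + → 2 + 1 = 3. Stack: [3]
STORE_FAST i → i=3. Stack: []
LOAD_FAST i → push 3. Stack: [3]
LOAD_CONST → push 4. Stack: [3, 4]
COMPARE_OP bool(<) → 3 vs 4 = True. Stack: [True]
POP_JUMP_IF_FALSE → pop True; no jump. Stack: []
LOAD_FAST_LOAD_FAST w,a → push -92,31. Stack: [-92, 31]
BINARY_OP - → -92 - 31 = -123. Stack: [-123]
STORE_FAST w → w=-123. Stack: []
LOAD_FAST i → push 3. Stack: [3]
LOAD_CONST → push 1. Stack: [3, 1]
BINARY_OP + → 3 + 1 = 4. Stack: [4]
STORE_FAST i → i=4. Stack: []
LOAD_FAST i → push 4. Stack: [4]
LOAD_CONST → push 4. Stack: [4, 4]
COMPARE_OP bool(<) → 4 vs 4 = False. Stack: [False]
POP_JUMP_IF_FALSE → pop False; jump. Stack: []
LOAD_FAST w → push -123. Stack: [-123]
RETURN_VALUE → return -123.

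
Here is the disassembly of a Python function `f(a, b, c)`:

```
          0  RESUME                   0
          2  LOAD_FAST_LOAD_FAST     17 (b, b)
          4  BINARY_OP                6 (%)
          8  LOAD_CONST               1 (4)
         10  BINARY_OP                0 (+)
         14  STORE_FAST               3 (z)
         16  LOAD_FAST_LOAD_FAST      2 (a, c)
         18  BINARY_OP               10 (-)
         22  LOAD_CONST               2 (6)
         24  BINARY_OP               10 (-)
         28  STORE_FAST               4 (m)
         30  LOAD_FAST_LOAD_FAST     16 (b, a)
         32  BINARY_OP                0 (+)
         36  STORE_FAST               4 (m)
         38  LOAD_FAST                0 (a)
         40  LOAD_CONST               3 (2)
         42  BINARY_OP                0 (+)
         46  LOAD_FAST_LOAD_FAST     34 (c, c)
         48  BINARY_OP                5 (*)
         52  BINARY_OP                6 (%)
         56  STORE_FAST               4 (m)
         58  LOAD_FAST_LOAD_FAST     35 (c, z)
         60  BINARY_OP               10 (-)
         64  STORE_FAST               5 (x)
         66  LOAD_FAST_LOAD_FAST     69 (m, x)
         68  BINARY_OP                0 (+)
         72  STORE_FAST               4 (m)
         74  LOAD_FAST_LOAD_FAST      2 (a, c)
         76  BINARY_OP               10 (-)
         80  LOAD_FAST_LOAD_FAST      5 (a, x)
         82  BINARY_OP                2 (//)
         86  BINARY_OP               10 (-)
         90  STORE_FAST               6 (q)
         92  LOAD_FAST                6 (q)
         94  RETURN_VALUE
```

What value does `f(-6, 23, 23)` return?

LOAD_FAST_LOAD_FAST b,b → push 23,23. Stack: [23, 23]
BINARY_OP % → 23 % 23 = 0. Stack: [0]
LOAD_CONST → push 4. Stack: [0, 4]
BINARY_OP + → 0 + 4 = 4. Stack: [4]
STORE_FAST z → z=4. Stack: []
LOAD_FAST_LOAD_FAST a,c → push -6,23. Stack: [-6, 23]
BINARY_OP - → -6 - 23 = -29. Stack: [-29]
LOAD_CONST → push 6. Stack: [-29, 6]
BINARY_OP - → -29 - 6 = -35. Stack: [-35]
STORE_FAST m → m=-35. Stack: []
LOAD_FAST_LOAD_FAST b,a → push 23,-6. Stack: [23, -6]
BINARY_OP + → 23 + -6 = 17. Stack: [17]
STORE_FAST m → m=17. Stack: []
LOAD_FAST a → push -6. Stack: [-6]
LOAD_CONST → push 2. Stack: [-6, 2]
BINARY_OP + → -6 + 2 = -4. Stack: [-4]
LOAD_FAST_LOAD_FAST c,c → push 23,23. Stack: [-4, 23, 23]
BINARY_OP * → 23 * 23 = 529. Stack: [-4, 529]
BINARY_OP % → -4 % 529 = 525. Stack: [525]
STORE_FAST m → m=525. Stack: []
LOAD_FAST_LOAD_FAST c,z → push 23,4. Stack: [23, 4]
BINARY_OP - → 23 - 4 = 19. Stack: [19]
STORE_FAST x → x=19. Stack: []
LOAD_FAST_LOAD_FAST m,x → push 525,19. Stack: [525, 19]
BINARY_OP + → 525 + 19 = 544. Stack: [544]
STORE_FAST m → m=544. Stack: []
LOAD_FAST_LOAD_FAST a,c → push -6,23. Stack: [-6, 23]
BINARY_OP - → -6 - 23 = -29. Stack: [-29]
LOAD_FAST_LOAD_FAST a,x → push -6,19. Stack: [-29, -6, 19]
BINARY_OP // → -6 // 19 = -1. Stack: [-29, -1]
BINARY_OP - → -29 - -1 = -28. Stack: [-28]
STORE_FAST q → q=-28. Stack: []
LOAD_FAST q → push -28. Stack: [-28]
RETURN_VALUE → return -28.

-28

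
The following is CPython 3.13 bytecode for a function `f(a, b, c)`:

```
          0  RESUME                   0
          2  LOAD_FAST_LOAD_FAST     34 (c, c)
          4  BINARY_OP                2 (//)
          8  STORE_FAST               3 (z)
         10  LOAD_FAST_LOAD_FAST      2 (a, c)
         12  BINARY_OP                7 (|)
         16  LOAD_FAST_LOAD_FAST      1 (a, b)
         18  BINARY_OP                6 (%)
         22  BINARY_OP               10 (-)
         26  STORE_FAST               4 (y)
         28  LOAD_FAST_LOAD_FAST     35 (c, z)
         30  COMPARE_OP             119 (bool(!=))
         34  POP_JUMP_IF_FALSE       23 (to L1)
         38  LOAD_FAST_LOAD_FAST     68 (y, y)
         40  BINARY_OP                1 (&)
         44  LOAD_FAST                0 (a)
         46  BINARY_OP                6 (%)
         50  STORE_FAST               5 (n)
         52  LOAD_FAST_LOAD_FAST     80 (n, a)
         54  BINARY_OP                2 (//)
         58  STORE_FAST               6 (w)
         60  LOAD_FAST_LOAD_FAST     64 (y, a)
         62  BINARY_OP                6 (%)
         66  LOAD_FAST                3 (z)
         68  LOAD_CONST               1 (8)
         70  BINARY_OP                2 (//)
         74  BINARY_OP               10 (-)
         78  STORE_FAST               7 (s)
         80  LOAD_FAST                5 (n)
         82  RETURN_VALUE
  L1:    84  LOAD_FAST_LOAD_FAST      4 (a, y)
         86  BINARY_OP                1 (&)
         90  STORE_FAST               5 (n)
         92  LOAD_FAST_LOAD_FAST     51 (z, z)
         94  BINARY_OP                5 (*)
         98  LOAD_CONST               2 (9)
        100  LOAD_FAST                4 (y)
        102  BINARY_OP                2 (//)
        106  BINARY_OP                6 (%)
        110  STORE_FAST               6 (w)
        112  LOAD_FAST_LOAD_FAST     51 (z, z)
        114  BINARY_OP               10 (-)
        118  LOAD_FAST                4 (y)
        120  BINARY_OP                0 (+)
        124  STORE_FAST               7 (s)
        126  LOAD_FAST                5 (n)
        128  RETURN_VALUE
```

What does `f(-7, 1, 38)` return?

-1

LOAD_FAST_LOAD_FAST c,c → push 38,38. Stack: [38, 38]
BINARY_OP // → 38 // 38 = 1. Stack: [1]
STORE_FAST z → z=1. Stack: []
LOAD_FAST_LOAD_FAST a,c → push -7,38. Stack: [-7, 38]
BINARY_OP | → -7 | 38 = -1. Stack: [-1]
LOAD_FAST_LOAD_FAST a,b → push -7,1. Stack: [-1, -7, 1]
BINARY_OP % → -7 % 1 = 0. Stack: [-1, 0]
BINARY_OP - → -1 - 0 = -1. Stack: [-1]
STORE_FAST y → y=-1. Stack: []
LOAD_FAST_LOAD_FAST c,z → push 38,1. Stack: [38, 1]
COMPARE_OP bool(!=) → 38 vs 1 = True. Stack: [True]
POP_JUMP_IF_FALSE → pop True; no jump. Stack: []
LOAD_FAST_LOAD_FAST y,y → push -1,-1. Stack: [-1, -1]
BINARY_OP & → -1 & -1 = -1. Stack: [-1]
LOAD_FAST a → push -7. Stack: [-1, -7]
BINARY_OP % → -1 % -7 = -1. Stack: [-1]
STORE_FAST n → n=-1. Stack: []
LOAD_FAST_LOAD_FAST n,a → push -1,-7. Stack: [-1, -7]
BINARY_OP // → -1 // -7 = 0. Stack: [0]
STORE_FAST w → w=0. Stack: []
LOAD_FAST_LOAD_FAST y,a → push -1,-7. Stack: [-1, -7]
BINARY_OP % → -1 % -7 = -1. Stack: [-1]
LOAD_FAST z → push 1. Stack: [-1, 1]
LOAD_CONST → push 8. Stack: [-1, 1, 8]
BINARY_OP // → 1 // 8 = 0. Stack: [-1, 0]
BINARY_OP - → -1 - 0 = -1. Stack: [-1]
STORE_FAST s → s=-1. Stack: []
LOAD_FAST n → push -1. Stack: [-1]
RETURN_VALUE → return -1.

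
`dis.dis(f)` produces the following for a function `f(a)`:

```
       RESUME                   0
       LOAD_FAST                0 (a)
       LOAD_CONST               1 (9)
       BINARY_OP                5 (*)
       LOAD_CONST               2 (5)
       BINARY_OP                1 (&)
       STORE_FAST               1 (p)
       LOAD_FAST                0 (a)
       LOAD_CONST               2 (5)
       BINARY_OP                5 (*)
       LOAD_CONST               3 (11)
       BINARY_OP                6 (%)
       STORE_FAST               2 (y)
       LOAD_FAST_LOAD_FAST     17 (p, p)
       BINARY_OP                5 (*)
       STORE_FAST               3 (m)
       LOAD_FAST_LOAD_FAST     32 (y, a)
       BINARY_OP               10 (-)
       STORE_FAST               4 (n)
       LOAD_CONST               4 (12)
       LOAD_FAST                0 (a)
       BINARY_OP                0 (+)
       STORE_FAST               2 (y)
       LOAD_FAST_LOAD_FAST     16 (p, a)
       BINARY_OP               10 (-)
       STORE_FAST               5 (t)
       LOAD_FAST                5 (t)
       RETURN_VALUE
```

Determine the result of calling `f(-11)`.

16

LOAD_FAST a → push -11. Stack: [-11]
LOAD_CONST → push 9. Stack: [-11, 9]
BINARY_OP * → -11 * 9 = -99. Stack: [-99]
LOAD_CONST → push 5. Stack: [-99, 5]
BINARY_OP & → -99 & 5 = 5. Stack: [5]
STORE_FAST p → p=5. Stack: []
LOAD_FAST a → push -11. Stack: [-11]
LOAD_CONST → push 5. Stack: [-11, 5]
BINARY_OP * → -11 * 5 = -55. Stack: [-55]
LOAD_CONST → push 11. Stack: [-55, 11]
BINARY_OP % → -55 % 11 = 0. Stack: [0]
STORE_FAST y → y=0. Stack: []
LOAD_FAST_LOAD_FAST p,p → push 5,5. Stack: [5, 5]
BINARY_OP * → 5 * 5 = 25. Stack: [25]
STORE_FAST m → m=25. Stack: []
LOAD_FAST_LOAD_FAST y,a → push 0,-11. Stack: [0, -11]
BINARY_OP - → 0 - -11 = 11. Stack: [11]
STORE_FAST n → n=11. Stack: []
LOAD_CONST → push 12. Stack: [12]
LOAD_FAST a → push -11. Stack: [12, -11]
BINARY_OP + → 12 + -11 = 1. Stack: [1]
STORE_FAST y → y=1. Stack: []
LOAD_FAST_LOAD_FAST p,a → push 5,-11. Stack: [5, -11]
BINARY_OP - → 5 - -11 = 16. Stack: [16]
STORE_FAST t → t=16. Stack: []
LOAD_FAST t → push 16. Stack: [16]
RETURN_VALUE → return 16.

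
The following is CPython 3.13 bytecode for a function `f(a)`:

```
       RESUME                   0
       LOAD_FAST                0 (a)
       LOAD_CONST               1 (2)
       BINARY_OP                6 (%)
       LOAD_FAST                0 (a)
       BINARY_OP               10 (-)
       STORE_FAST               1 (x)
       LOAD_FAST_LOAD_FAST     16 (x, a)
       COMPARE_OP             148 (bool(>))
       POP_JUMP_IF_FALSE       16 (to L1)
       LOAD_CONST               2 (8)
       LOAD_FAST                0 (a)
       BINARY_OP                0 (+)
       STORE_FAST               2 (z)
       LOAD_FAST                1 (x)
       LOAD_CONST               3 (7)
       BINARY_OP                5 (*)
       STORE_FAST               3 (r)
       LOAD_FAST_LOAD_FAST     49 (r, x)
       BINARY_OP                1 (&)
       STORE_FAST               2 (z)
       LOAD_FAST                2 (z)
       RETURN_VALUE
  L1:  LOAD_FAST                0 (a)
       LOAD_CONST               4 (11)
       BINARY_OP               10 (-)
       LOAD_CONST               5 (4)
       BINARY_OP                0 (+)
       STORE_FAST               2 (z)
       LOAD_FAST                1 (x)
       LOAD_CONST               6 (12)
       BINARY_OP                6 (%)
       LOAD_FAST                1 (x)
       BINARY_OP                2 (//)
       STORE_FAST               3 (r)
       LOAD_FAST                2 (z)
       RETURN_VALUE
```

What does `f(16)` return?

9

LOAD_FAST a → push 16. Stack: [16]
LOAD_CONST → push 2. Stack: [16, 2]
BINARY_OP % → 16 % 2 = 0. Stack: [0]
LOAD_FAST a → push 16. Stack: [0, 16]
BINARY_OP - → 0 - 16 = -16. Stack: [-16]
STORE_FAST x → x=-16. Stack: []
LOAD_FAST_LOAD_FAST x,a → push -16,16. Stack: [-16, 16]
COMPARE_OP bool(>) → -16 vs 16 = False. Stack: [False]
POP_JUMP_IF_FALSE → pop False; jump. Stack: []
LOAD_FAST a → push 16. Stack: [16]
LOAD_CONST → push 11. Stack: [16, 11]
BINARY_OP - → 16 - 11 = 5. Stack: [5]
LOAD_CONST → push 4. Stack: [5, 4]
BINARY_OP + → 5 + 4 = 9. Stack: [9]
STORE_FAST z → z=9. Stack: []
LOAD_FAST x → push -16. Stack: [-16]
LOAD_CONST → push 12. Stack: [-16, 12]
BINARY_OP % → -16 % 12 = 8. Stack: [8]
LOAD_FAST x → push -16. Stack: [8, -16]
BINARY_OP // → 8 // -16 = -1. Stack: [-1]
STORE_FAST r → r=-1. Stack: []
LOAD_FAST z → push 9. Stack: [9]
RETURN_VALUE → return 9.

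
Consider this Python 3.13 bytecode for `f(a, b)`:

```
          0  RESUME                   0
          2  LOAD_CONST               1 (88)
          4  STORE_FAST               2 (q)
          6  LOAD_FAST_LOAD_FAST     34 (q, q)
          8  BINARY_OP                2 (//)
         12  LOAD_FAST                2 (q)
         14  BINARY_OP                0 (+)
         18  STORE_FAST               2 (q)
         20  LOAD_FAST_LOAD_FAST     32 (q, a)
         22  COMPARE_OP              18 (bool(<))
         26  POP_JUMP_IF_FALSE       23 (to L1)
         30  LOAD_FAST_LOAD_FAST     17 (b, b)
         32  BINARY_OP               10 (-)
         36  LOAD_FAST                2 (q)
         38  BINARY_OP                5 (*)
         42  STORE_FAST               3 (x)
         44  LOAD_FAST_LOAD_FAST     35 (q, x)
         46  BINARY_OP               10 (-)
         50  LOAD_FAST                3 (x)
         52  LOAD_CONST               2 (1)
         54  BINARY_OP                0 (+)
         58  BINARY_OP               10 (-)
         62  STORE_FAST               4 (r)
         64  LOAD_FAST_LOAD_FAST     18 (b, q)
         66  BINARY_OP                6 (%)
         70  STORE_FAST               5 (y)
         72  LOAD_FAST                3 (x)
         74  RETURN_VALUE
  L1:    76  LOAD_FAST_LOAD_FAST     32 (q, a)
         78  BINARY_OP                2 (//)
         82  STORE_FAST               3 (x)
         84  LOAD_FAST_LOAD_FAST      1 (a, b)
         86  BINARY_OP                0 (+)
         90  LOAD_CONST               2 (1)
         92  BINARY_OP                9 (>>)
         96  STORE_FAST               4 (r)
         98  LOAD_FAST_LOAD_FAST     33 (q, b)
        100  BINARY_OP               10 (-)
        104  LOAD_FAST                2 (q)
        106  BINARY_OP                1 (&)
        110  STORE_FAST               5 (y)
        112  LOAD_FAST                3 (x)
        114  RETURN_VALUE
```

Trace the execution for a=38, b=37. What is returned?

LOAD_CONST → push 88. Stack: [88]
STORE_FAST q → q=88. Stack: []
LOAD_FAST_LOAD_FAST q,q → push 88,88. Stack: [88, 88]
BINARY_OP // → 88 // 88 = 1. Stack: [1]
LOAD_FAST q → push 88. Stack: [1, 88]
BINARY_OP + → 1 + 88 = 89. Stack: [89]
STORE_FAST q → q=89. Stack: []
LOAD_FAST_LOAD_FAST q,a → push 89,38. Stack: [89, 38]
COMPARE_OP bool(<) → 89 vs 38 = False. Stack: [False]
POP_JUMP_IF_FALSE → pop False; jump. Stack: []
LOAD_FAST_LOAD_FAST q,a → push 89,38. Stack: [89, 38]
BINARY_OP // → 89 // 38 = 2. Stack: [2]
STORE_FAST x → x=2. Stack: []
LOAD_FAST_LOAD_FAST a,b → push 38,37. Stack: [38, 37]
BINARY_OP + → 38 + 37 = 75. Stack: [75]
LOAD_CONST → push 1. Stack: [75, 1]
BINARY_OP >> → 75 >> 1 = 37. Stack: [37]
STORE_FAST r → r=37. Stack: []
LOAD_FAST_LOAD_FAST q,b → push 89,37. Stack: [89, 37]
BINARY_OP - → 89 - 37 = 52. Stack: [52]
LOAD_FAST q → push 89. Stack: [52, 89]
BINARY_OP & → 52 & 89 = 16. Stack: [16]
STORE_FAST y → y=16. Stack: []
LOAD_FAST x → push 2. Stack: [2]
RETURN_VALUE → return 2.

2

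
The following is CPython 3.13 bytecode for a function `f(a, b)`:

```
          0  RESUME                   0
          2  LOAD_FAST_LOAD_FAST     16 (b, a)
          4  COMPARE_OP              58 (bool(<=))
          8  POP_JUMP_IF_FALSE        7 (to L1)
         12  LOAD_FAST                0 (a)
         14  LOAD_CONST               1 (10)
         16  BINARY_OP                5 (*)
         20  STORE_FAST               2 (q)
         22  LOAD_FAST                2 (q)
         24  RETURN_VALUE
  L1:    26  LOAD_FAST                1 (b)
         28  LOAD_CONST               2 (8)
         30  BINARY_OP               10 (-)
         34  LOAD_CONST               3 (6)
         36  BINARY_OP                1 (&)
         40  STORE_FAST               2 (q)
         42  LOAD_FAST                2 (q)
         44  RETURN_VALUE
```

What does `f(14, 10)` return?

140

LOAD_FAST_LOAD_FAST b,a → push 10,14. Stack: [10, 14]
COMPARE_OP bool(<=) → 10 vs 14 = True. Stack: [True]
POP_JUMP_IF_FALSE → pop True; no jump. Stack: []
LOAD_FAST a → push 14. Stack: [14]
LOAD_CONST → push 10. Stack: [14, 10]
BINARY_OP * → 14 * 10 = 140. Stack: [140]
STORE_FAST q → q=140. Stack: []
LOAD_FAST q → push 140. Stack: [140]
RETURN_VALUE → return 140.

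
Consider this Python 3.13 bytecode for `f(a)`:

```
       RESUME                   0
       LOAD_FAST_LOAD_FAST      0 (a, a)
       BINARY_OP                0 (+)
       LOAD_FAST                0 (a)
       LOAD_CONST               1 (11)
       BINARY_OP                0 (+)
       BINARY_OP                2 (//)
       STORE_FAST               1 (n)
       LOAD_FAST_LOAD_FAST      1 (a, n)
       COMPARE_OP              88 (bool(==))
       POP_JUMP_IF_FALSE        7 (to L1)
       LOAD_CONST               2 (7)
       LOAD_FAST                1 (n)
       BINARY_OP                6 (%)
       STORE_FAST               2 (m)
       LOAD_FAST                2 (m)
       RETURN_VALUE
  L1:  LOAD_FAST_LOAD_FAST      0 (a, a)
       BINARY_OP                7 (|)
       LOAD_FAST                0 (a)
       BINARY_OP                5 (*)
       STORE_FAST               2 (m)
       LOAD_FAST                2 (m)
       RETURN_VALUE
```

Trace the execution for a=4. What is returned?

LOAD_FAST_LOAD_FAST a,a → push 4,4. Stack: [4, 4]
BINARY_OP + → 4 + 4 = 8. Stack: [8]
LOAD_FAST a → push 4. Stack: [8, 4]
LOAD_CONST → push 11. Stack: [8, 4, 11]
BINARY_OP + → 4 + 11 = 15. Stack: [8, 15]
BINARY_OP // → 8 // 15 = 0. Stack: [0]
STORE_FAST n → n=0. Stack: []
LOAD_FAST_LOAD_FAST a,n → push 4,0. Stack: [4, 0]
COMPARE_OP bool(==) → 4 vs 0 = False. Stack: [False]
POP_JUMP_IF_FALSE → pop False; jump. Stack: []
LOAD_FAST_LOAD_FAST a,a → push 4,4. Stack: [4, 4]
BINARY_OP | → 4 | 4 = 4. Stack: [4]
LOAD_FAST a → push 4. Stack: [4, 4]
BINARY_OP * → 4 * 4 = 16. Stack: [16]
STORE_FAST m → m=16. Stack: []
LOAD_FAST m → push 16. Stack: [16]
RETURN_VALUE → return 16.

16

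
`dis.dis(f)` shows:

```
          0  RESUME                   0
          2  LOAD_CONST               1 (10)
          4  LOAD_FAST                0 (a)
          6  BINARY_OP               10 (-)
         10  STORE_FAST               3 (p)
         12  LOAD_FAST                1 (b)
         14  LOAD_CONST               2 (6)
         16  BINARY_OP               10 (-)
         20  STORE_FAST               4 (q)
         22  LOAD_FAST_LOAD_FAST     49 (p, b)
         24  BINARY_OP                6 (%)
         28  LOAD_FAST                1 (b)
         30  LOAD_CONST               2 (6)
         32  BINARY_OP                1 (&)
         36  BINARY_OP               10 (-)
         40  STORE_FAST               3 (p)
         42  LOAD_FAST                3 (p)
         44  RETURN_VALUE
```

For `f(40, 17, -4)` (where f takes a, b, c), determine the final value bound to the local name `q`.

11

LOAD_CONST → push 10. Stack: [10]
LOAD_FAST a → push 40. Stack: [10, 40]
BINARY_OP - → 10 - 40 = -30. Stack: [-30]
STORE_FAST p → p=-30. Stack: []
LOAD_FAST b → push 17. Stack: [17]
LOAD_CONST → push 6. Stack: [17, 6]
BINARY_OP - → 17 - 6 = 11. Stack: [11]
STORE_FAST q → q=11. Stack: []
LOAD_FAST_LOAD_FAST p,b → push -30,17. Stack: [-30, 17]
BINARY_OP % → -30 % 17 = 4. Stack: [4]
LOAD_FAST b → push 17. Stack: [4, 17]
LOAD_CONST → push 6. Stack: [4, 17, 6]
BINARY_OP & → 17 & 6 = 0. Stack: [4, 0]
BINARY_OP - → 4 - 0 = 4. Stack: [4]
STORE_FAST p → p=4. Stack: []
LOAD_FAST p → push 4. Stack: [4]
RETURN_VALUE → return 4.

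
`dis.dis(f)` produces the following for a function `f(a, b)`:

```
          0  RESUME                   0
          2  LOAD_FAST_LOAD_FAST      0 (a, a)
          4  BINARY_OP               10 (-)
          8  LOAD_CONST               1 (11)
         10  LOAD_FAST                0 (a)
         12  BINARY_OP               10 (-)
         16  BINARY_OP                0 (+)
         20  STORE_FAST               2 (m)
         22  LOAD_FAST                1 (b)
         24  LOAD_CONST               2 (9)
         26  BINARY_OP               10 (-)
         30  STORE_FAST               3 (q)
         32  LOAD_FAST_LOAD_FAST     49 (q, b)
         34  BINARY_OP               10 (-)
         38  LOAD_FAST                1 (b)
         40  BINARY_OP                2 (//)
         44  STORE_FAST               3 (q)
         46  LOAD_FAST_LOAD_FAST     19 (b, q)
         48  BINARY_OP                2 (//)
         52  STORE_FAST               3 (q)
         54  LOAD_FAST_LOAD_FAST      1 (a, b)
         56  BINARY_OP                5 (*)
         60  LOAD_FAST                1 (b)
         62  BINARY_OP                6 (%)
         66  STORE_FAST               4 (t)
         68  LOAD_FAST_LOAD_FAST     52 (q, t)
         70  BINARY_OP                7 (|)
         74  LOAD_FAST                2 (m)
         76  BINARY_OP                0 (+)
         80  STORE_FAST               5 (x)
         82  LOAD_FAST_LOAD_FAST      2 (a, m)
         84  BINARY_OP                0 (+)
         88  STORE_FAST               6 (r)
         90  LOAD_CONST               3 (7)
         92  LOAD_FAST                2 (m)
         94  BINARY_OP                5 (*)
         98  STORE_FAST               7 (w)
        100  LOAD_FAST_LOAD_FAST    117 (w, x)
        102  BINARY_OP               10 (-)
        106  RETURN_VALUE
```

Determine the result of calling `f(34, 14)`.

LOAD_FAST_LOAD_FAST a,a → push 34,34. Stack: [34, 34]
BINARY_OP - → 34 - 34 = 0. Stack: [0]
LOAD_CONST → push 11. Stack: [0, 11]
LOAD_FAST a → push 34. Stack: [0, 11, 34]
BINARY_OP - → 11 - 34 = -23. Stack: [0, -23]
BINARY_OP + → 0 + -23 = -23. Stack: [-23]
STORE_FAST m → m=-23. Stack: []
LOAD_FAST b → push 14. Stack: [14]
LOAD_CONST → push 9. Stack: [14, 9]
BINARY_OP - → 14 - 9 = 5. Stack: [5]
STORE_FAST q → q=5. Stack: []
LOAD_FAST_LOAD_FAST q,b → push 5,14. Stack: [5, 14]
BINARY_OP - → 5 - 14 = -9. Stack: [-9]
LOAD_FAST b → push 14. Stack: [-9, 14]
BINARY_OP // → -9 // 14 = -1. Stack: [-1]
STORE_FAST q → q=-1. Stack: []
LOAD_FAST_LOAD_FAST b,q → push 14,-1. Stack: [14, -1]
BINARY_OP // → 14 // -1 = -14. Stack: [-14]
STORE_FAST q → q=-14. Stack: []
LOAD_FAST_LOAD_FAST a,b → push 34,14. Stack: [34, 14]
BINARY_OP * → 34 * 14 = 476. Stack: [476]
LOAD_FAST b → push 14. Stack: [476, 14]
BINARY_OP % → 476 % 14 = 0. Stack: [0]
STORE_FAST t → t=0. Stack: []
LOAD_FAST_LOAD_FAST q,t → push -14,0. Stack: [-14, 0]
BINARY_OP | → -14 | 0 = -14. Stack: [-14]
LOAD_FAST m → push -23. Stack: [-14, -23]
BINARY_OP + → -14 + -23 = -37. Stack: [-37]
STORE_FAST x → x=-37. Stack: []
LOAD_FAST_LOAD_FAST a,m → push 34,-23. Stack: [34, -23]
BINARY_OP + → 34 + -23 = 11. Stack: [11]
STORE_FAST r → r=11. Stack: []
LOAD_CONST → push 7. Stack: [7]
LOAD_FAST m → push -23. Stack: [7, -23]
BINARY_OP * → 7 * -23 = -161. Stack: [-161]
STORE_FAST w → w=-161. Stack: []
LOAD_FAST_LOAD_FAST w,x → push -161,-37. Stack: [-161, -37]
BINARY_OP - → -161 - -37 = -124. Stack: [-124]
RETURN_VALUE → return -124.

-124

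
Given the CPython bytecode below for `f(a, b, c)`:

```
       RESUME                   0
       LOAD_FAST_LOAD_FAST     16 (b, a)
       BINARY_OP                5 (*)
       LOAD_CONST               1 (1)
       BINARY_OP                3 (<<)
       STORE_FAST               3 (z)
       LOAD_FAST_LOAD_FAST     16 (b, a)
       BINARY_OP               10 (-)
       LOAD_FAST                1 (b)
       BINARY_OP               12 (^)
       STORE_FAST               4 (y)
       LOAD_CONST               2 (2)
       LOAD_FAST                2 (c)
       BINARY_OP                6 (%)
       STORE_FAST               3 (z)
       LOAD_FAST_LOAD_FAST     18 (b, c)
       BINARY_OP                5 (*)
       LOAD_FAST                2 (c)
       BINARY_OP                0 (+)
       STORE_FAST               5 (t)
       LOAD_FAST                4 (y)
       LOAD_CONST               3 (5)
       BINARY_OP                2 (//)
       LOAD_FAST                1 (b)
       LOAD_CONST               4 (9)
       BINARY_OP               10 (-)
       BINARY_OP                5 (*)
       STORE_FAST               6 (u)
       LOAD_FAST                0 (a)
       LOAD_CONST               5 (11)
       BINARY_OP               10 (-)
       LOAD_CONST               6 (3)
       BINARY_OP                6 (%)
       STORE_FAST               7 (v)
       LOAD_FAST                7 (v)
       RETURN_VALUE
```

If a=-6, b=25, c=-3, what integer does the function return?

LOAD_FAST_LOAD_FAST b,a → push 25,-6. Stack: [25, -6]
BINARY_OP * → 25 * -6 = -150. Stack: [-150]
LOAD_CONST → push 1. Stack: [-150, 1]
BINARY_OP << → -150 << 1 = -300. Stack: [-300]
STORE_FAST z → z=-300. Stack: []
LOAD_FAST_LOAD_FAST b,a → push 25,-6. Stack: [25, -6]
BINARY_OP - → 25 - -6 = 31. Stack: [31]
LOAD_FAST b → push 25. Stack: [31, 25]
BINARY_OP ^ → 31 ^ 25 = 6. Stack: [6]
STORE_FAST y → y=6. Stack: []
LOAD_CONST → push 2. Stack: [2]
LOAD_FAST c → push -3. Stack: [2, -3]
BINARY_OP % → 2 % -3 = -1. Stack: [-1]
STORE_FAST z → z=-1. Stack: []
LOAD_FAST_LOAD_FAST b,c → push 25,-3. Stack: [25, -3]
BINARY_OP * → 25 * -3 = -75. Stack: [-75]
LOAD_FAST c → push -3. Stack: [-75, -3]
BINARY_OP + → -75 + -3 = -78. Stack: [-78]
STORE_FAST t → t=-78. Stack: []
LOAD_FAST y → push 6. Stack: [6]
LOAD_CONST → push 5. Stack: [6, 5]
BINARY_OP // → 6 // 5 = 1. Stack: [1]
LOAD_FAST b → push 25. Stack: [1, 25]
LOAD_CONST → push 9. Stack: [1, 25, 9]
BINARY_OP - → 25 - 9 = 16. Stack: [1, 16]
BINARY_OP * → 1 * 16 = 16. Stack: [16]
STORE_FAST u → u=16. Stack: []
LOAD_FAST a → push -6. Stack: [-6]
LOAD_CONST → push 11. Stack: [-6, 11]
BINARY_OP - → -6 - 11 = -17. Stack: [-17]
LOAD_CONST → push 3. Stack: [-17, 3]
BINARY_OP % → -17 % 3 = 1. Stack: [1]
STORE_FAST v → v=1. Stack: []
LOAD_FAST v → push 1. Stack: [1]
RETURN_VALUE → return 1.

1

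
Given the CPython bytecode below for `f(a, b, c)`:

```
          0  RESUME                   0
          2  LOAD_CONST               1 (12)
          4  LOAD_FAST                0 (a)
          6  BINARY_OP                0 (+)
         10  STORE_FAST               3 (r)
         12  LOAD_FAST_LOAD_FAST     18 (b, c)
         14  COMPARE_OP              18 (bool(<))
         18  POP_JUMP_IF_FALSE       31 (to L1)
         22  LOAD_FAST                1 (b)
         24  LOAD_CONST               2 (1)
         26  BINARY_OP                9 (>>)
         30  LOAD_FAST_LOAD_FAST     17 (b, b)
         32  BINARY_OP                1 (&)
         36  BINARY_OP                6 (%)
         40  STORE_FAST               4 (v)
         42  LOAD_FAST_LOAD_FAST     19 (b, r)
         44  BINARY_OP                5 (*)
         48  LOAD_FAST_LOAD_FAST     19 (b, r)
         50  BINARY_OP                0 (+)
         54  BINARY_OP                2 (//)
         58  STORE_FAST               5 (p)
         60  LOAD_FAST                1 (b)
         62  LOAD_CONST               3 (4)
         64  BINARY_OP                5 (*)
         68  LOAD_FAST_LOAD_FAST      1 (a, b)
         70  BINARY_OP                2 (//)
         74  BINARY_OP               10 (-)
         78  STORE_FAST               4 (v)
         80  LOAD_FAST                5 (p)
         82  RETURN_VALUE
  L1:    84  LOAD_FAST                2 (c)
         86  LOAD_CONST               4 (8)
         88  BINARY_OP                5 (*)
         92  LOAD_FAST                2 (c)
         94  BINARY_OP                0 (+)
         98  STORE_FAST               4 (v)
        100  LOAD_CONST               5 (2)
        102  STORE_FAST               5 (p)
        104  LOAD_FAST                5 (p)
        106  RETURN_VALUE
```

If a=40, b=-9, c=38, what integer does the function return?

LOAD_CONST → push 12. Stack: [12]
LOAD_FAST a → push 40. Stack: [12, 40]
BINARY_OP + → 12 + 40 = 52. Stack: [52]
STORE_FAST r → r=52. Stack: []
LOAD_FAST_LOAD_FAST b,c → push -9,38. Stack: [-9, 38]
COMPARE_OP bool(<) → -9 vs 38 = True. Stack: [True]
POP_JUMP_IF_FALSE → pop True; no jump. Stack: []
LOAD_FAST b → push -9. Stack: [-9]
LOAD_CONST → push 1. Stack: [-9, 1]
BINARY_OP >> → -9 >> 1 = -5. Stack: [-5]
LOAD_FAST_LOAD_FAST b,b → push -9,-9. Stack: [-5, -9, -9]
BINARY_OP & → -9 & -9 = -9. Stack: [-5, -9]
BINARY_OP % → -5 % -9 = -5. Stack: [-5]
STORE_FAST v → v=-5. Stack: []
LOAD_FAST_LOAD_FAST b,r → push -9,52. Stack: [-9, 52]
BINARY_OP * → -9 * 52 = -468. Stack: [-468]
LOAD_FAST_LOAD_FAST b,r → push -9,52. Stack: [-468, -9, 52]
BINARY_OP + → -9 + 52 = 43. Stack: [-468, 43]
BINARY_OP // → -468 // 43 = -11. Stack: [-11]
STORE_FAST p → p=-11. Stack: []
LOAD_FAST b → push -9. Stack: [-9]
LOAD_CONST → push 4. Stack: [-9, 4]
BINARY_OP * → -9 * 4 = -36. Stack: [-36]
LOAD_FAST_LOAD_FAST a,b → push 40,-9. Stack: [-36, 40, -9]
BINARY_OP // → 40 // -9 = -5. Stack: [-36, -5]
BINARY_OP - → -36 - -5 = -31. Stack: [-31]
STORE_FAST v → v=-31. Stack: []
LOAD_FAST p → push -11. Stack: [-11]
RETURN_VALUE → return -11.

-11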